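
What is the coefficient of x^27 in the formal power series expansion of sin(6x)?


The Maclaurin series is sin(t) = sum_{k>=0} (-1)^k t^(2k+1) / (2k+1)!, so substituting t = 6x, only odd powers of x are nonzero, with coefficient of x^(2k+1) equal to (-1)^k 6^(2k+1) / (2k+1)!.
Write 27 = 2*13 + 1, giving the coefficient (-1)^13 * 6^27 / 27! = -1023490369077469249536/10888869450418352160768000000 = -76527504/814172781296875.

-76527504/814172781296875


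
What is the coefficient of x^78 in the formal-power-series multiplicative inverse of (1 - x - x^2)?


Let the inverse be f(x) = sum_{k>=0} a_k x^k. From f(x) * (1 - x - x^2) = 1 and matching coefficients:
 x^0: a_0 = 1.
 x^1: a_1 - a_0 = 0, so a_1 = 1.
 x^k (k >= 2): a_k - a_{k-1} - a_{k-2} = 0, i.e. a_k = a_{k-1} + a_{k-2}.
This is the Fibonacci-type recurrence shifted so that a_0 = a_1 = 1.
Iterating: a_0=1, a_1=1, a_2=2, a_3=3, a_4=5, a_5=8, a_6=13, a_7=21, a_8=34, a_9=55, ...
a_78 = 14472334024676221.

14472334024676221


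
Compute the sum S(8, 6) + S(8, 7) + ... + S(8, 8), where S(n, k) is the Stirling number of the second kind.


By definition, S(n, k) counts partitions of an n-set into exactly k nonempty blocks.
Computing row n = 8 for k = 6..8:
S(8, k): 266, 28, 1
Sum = 295.

295


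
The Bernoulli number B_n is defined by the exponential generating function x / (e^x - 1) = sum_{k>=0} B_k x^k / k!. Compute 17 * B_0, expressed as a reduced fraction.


Bernoulli numbers can also be computed recursively via B_0 = 1 and sum_{j=0}^{m} C(m+1, j) B_j = 0 for m >= 1. Odd-index Bernoulli numbers vanish for k >= 3.
Computing B_0 = 1, so 17 * B_0 = 17 * 1 = 17.

17


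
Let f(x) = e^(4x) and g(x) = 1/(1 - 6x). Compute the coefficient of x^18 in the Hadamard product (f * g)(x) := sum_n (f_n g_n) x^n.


Expanding: f_k = 4^k/k! (from e^(4x)) and g_k = 6^k (from 1/(1 - 6x)). So the Hadamard coefficient (f * g)_k = 4^k 6^k / k! = (24)^k / k!.
For k = 18: 24^18/18! = 6979147079584381377970176/6402373705728000 = 16231265527136256/14889875.

16231265527136256/14889875


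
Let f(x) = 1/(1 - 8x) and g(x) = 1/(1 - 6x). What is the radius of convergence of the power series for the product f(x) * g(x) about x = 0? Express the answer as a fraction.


The radius of 1/(1 - 8x) is 1/8 (nearest singularity at x = 1/8), and the radius of 1/(1 - 6x) is 1/6.
The product f(x)*g(x) = 1/((1 - 8x)(1 - 6x)) has singularities at both 1/8 and 1/6, so its radius of convergence is the distance to the nearest one:
min(1/8, 1/6) = 1/8.

1/8


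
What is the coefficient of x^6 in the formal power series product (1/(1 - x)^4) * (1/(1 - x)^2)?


Combine the factors: (1/(1 - x)^4) * (1/(1 - x)^2) = 1/(1 - x)^6.
Then use 1/(1 - x)^r = sum_{k>=0} C(k + r - 1, r - 1) x^k with r = 6 and k = 6:
C(11, 5) = 462.

462


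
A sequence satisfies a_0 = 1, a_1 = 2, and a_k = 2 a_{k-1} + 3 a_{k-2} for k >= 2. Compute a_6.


The characteristic equation is t^2 - 2 t - 3 = 0, with roots r_1 = 3 and r_2 = -1 (so c_1 = r_1 + r_2, c_2 = -r_1 r_2 as required).
One can use the closed form a_n = A r_1^n + B r_2^n, but direct iteration is more reliable:
a_0 = 1, a_1 = 2, a_2 = 7, a_3 = 20, a_4 = 61, a_5 = 182, a_6 = 547.
So a_6 = 547.

547


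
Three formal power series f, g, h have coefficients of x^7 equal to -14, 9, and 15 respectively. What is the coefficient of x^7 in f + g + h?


Series addition is componentwise:
-14 + 9 + 15
= 10

10


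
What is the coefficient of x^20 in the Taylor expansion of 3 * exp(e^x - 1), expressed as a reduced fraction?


exp(e^x - 1) = sum_{k>=0} Bell_k x^k / k!, where Bell_k is the k-th Bell number.
So the coefficient of x^20 is 3 * Bell_20 / 20!.
Computing: Bell_20 = 51724158235372 and 20! = 2432902008176640000, giving
3 * 51724158235372/2432902008176640000 = 263898766507/4137588449280000.

263898766507/4137588449280000


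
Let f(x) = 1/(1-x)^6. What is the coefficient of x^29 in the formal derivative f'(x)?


Differentiate: d/dx [ 1/(1-x)^r ] = r / (1-x)^(r+1).
Here r = 6, so f'(x) = 6 / (1-x)^7.
The expansion of 1/(1-x)^(r+1) has coefficient of x^n equal to C(n+r, r).
So the coefficient of x^29 in f'(x) is
6 * C(35, 6) = 6 * 1623160 = 9738960

9738960


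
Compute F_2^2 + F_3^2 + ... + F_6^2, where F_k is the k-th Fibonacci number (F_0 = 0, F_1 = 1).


There is a standard identity sum_{k=0}^{N} F_k^2 = F_N * F_{N+1} (proved inductively from the telescoping relation F_k^2 = F_k F_{k+1} - F_{k-1} F_k). Then
sum_{k=2}^{6} F_k^2 = F_6 F_7 - F_1 F_2.
Computing: F_6 = 8, F_7 = 13, F_1 = 1, F_2 = 1.
Sum = 8 * 13 - 1 * 1 = 103.

103


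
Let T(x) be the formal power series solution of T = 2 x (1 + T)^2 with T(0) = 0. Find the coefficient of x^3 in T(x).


Apply the Lagrange inversion formula: if T = 2 x * phi(T) with phi(t) = (1 + t)^2, then [x^n] T = 2^n * (1/n) [t^(n-1)] phi(t)^n = 2^n * (1/n) [t^(n-1)] (1 + t)^(2n) = 2^n * (1/n) C(2n, n-1).
Using the identity C(2n, n-1) = C(2n, n) * n / (n+1), the unscaled factor equals C(2n, n) / (n+1) = C_n, the n-th Catalan number.
For n = 3: C_3 = C(6, 3) / 4 = 20/4 = 5.
With the 2^3 = 8 factor, the coefficient is 8 * 5 = 40.

40


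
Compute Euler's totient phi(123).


phi(n) counts integers in [1, n] coprime to n. Using the multiplicative formula phi(n) = n * prod_{p | n} (1 - 1/p):
123 = 3 * 41, so
phi(123) = 123 * (1 - 1/3) * (1 - 1/41) = 80.

80


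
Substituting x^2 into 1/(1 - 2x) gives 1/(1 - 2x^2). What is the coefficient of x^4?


The coefficient of x^(2m) in 1/(1 - 2x^2) is 2^m.
With n = 4 = 2*2, the coefficient is 2^2 = 4.

4


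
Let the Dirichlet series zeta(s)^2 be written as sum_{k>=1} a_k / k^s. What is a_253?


The Dirichlet convolution of the constant function 1 with itself gives (1 * 1)(k) = sum_{d | k} 1 = d(k), the number of positive divisors of k.
Since zeta(s) = sum_{k>=1} 1/k^s, we have zeta(s)^2 = sum_{k>=1} d(k)/k^s, so a_k = d(k).
For k = 253: the divisors are 1, 11, 23, 253.
Count = 4.

4


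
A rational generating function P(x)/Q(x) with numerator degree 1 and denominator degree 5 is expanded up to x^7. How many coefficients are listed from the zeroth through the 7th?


Expanding up to x^7 gives the coefficients for x^0, x^1, ..., x^7.
That is 7 + 1 = 8 coefficients in total.

8


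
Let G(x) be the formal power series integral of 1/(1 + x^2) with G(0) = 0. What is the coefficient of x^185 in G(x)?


1/(1 + x^2) = sum_{j>=0} (-1)^j x^(2j). Integrating termwise with G(0) = 0:
G(x) = sum_{j>=0} (-1)^j x^(2j+1) / (2j+1) = arctan(x).
Only odd powers are nonzero. For x^185 write 185 = 2*92 + 1, giving
(-1)^92 / 185 = 1/185 = 1/185.

1/185


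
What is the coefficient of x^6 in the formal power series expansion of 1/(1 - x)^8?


The negative binomial / multiset identity is
1/(1 - x)^r = sum_{k>=0} C(k + r - 1, r - 1) x^k.
Here r = 8 and k = 6, so the coefficient is
C(6 + 7, 7) = C(13, 7)
= 1716

1716


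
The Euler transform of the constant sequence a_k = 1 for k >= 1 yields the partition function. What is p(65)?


The Euler transform converts the sequence a_k = 1 into the number of integer partitions.
Using the recurrence or dynamic programming:
p(65) = 2012558

2012558


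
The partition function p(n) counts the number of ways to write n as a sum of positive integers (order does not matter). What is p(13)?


Using the generating function prod_{k>=1} 1/(1-x^k), we compute p(13).
By dynamic programming over parts 1 through 13:
p(13) = 101

101


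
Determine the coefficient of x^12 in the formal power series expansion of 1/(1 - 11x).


The geometric series identity gives 1/(1 - c x) = sum_{k>=0} c^k x^k, so the coefficient of x^k is c^k.
Here c = 11 and k = 12.
Computing: 11^12 = 3138428376721

3138428376721


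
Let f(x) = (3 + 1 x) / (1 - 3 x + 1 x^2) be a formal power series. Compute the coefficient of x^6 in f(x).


Write f(x) = sum_{k>=0} a_k x^k. Multiplying both sides by 1 - 3 x + 1 x^2 gives
(1 - 3 x + 1 x^2) sum_{k>=0} a_k x^k = 3 + 1 x.
Matching coefficients:
 x^0: a_0 = 3
 x^1: a_1 - 3 a_0 = 1  =>  a_1 = 3*3 + 1 = 10
 x^k (k >= 2): a_k = 3 a_{k-1} - 1 a_{k-2}.
Iterating: a_2 = 27, a_3 = 71, a_4 = 186, a_5 = 487, a_6 = 1275.
So the coefficient of x^6 is 1275.

1275


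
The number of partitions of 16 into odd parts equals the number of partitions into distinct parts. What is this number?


Computing partitions of 16 into odd parts (1, 3, 5, ...):
Using the generating function prod_{k>=0} 1/(1-x^(2k+1)),
the count is 32

32


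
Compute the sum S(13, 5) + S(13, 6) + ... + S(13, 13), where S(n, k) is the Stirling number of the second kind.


By definition, S(n, k) counts partitions of an n-set into exactly k nonempty blocks.
Computing row n = 13 for k = 5..13:
S(13, k): 7508501, 9321312, 5715424, 1899612, 359502, 39325, 2431, 78, 1
Sum = 24846186.

24846186


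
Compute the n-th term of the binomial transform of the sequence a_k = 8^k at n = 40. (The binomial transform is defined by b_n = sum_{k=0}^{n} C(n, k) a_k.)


With a_k = 8^k, b_n = sum_{k=0}^{n} C(n, k) 8^k = (1 + 8)^n by the binomial theorem.
For n = 40: (1 + 8)^40 = 9^40 = 147808829414345923316083210206383297601.

147808829414345923316083210206383297601


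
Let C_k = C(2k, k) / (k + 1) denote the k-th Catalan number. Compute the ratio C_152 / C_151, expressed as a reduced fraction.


Using C_k = (2k)! / (k! (k+1)!), the ratio C_{k+1}/C_k simplifies to
C_{k+1}/C_k = [(2k+2)! / ((k+1)! (k+2)!)] * [k! (k+1)! / (2k)!]
 = (2k+2)(2k+1) / ((k+1)(k+2)) = 2(2k+1) / (k+2).
For k = 151: 2(2*151 + 1) / (151 + 2) = 606/153 = 202/51.

202/51


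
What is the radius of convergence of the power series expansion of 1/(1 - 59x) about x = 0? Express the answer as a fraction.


Expanding 1/(1 - 59x) = sum_{k>=0} 59^k x^k, the series converges when |59x| < 1, i.e., |x| < 1/59.
So the radius of convergence is 1/59 = 1/59.

1/59


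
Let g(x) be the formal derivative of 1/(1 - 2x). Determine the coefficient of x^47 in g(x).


Differentiate termwise: d/dx sum_{k>=0} 2^k x^k = sum_{k>=1} k 2^k x^(k-1) = sum_{j>=0} (j+1) 2^(j+1) x^j.
Equivalently, d/dx [1/(1 - 2x)] = 2/(1 - 2x)^2.
For j = 47: 48 * 2^48 = 48 * 281474976710656 = 13510798882111488.

13510798882111488


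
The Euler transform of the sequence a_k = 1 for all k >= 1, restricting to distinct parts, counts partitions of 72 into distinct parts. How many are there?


Partitions of 72 into distinct parts can be computed via generating function.
Product (1+x)(1+x^2)(1+x^3)...
The coefficient of x^72 = 36352

36352


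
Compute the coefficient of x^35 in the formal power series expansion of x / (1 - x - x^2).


Let f(x) = sum_{k>=0} a_k x^k. Multiplying f(x) * (1 - x - x^2) = x and matching coefficients gives a_0 = 0, a_1 = 1, and a_k = a_{k-1} + a_{k-2} for k >= 2. These are the Fibonacci numbers F_k.
Iterating from F_0 = 0, F_1 = 1:
F_0=0, F_1=1, F_2=1, F_3=2, F_4=3, F_5=5, F_6=8, F_7=13, F_8=21, F_9=34, ...
F_35 = 9227465.

9227465


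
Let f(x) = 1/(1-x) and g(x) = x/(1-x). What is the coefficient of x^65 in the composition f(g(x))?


First simplify the composition: f(g(x)) = 1/(1 - x/(1-x)) = (1-x)/((1-x) - x) = (1-x)/(1-2x).
Now extract the coefficient. Write (1-x)/(1-2x) = 1/(1-2x) - x/(1-2x).
The coefficient of x^n in 1/(1-2x) is 2^n, and in x/(1-2x) is 2^(n-1) (for n >= 1).
So the coefficient of x^65 is 2^65 - 2^64 = 36893488147419103232 - 18446744073709551616 = 18446744073709551616.

18446744073709551616


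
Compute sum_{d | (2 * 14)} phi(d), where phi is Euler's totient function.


First, 2 * 14 = 28. One classical identity is sum_{d | n} phi(d) = n (each k in [1, n] has a unique gcd with n, and among the k's with gcd(k, n) = n/d there are phi(d) of them). So the sum equals 28. We also verify directly:
Divisors of 28: 1, 2, 4, 7, 14, 28.
phi values: 1, 1, 2, 6, 6, 12.
Sum = 28.

28


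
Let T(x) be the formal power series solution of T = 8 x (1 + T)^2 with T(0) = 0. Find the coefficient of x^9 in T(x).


Apply the Lagrange inversion formula: if T = 8 x * phi(T) with phi(t) = (1 + t)^2, then [x^n] T = 8^n * (1/n) [t^(n-1)] phi(t)^n = 8^n * (1/n) [t^(n-1)] (1 + t)^(2n) = 8^n * (1/n) C(2n, n-1).
Using the identity C(2n, n-1) = C(2n, n) * n / (n+1), the unscaled factor equals C(2n, n) / (n+1) = C_n, the n-th Catalan number.
For n = 9: C_9 = C(18, 9) / 10 = 48620/10 = 4862.
With the 8^9 = 134217728 factor, the coefficient is 134217728 * 4862 = 652566593536.

652566593536


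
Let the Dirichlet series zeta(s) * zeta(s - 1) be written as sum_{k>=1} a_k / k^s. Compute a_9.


Convolution gives a_k = sum_{d | k} d * 1 = sum_{d | k} d = sigma(k), the sum of positive divisors of k.
For k = 9, the divisors are 1, 3, 9, so
sigma(9) = 1 + 3 + 9 = 13.

13


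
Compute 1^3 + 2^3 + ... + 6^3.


This power sum has a closed form given by Faulhaber's formula
sum_{k=1}^{m} k^p = (1 / (p + 1)) * sum_{j=0}^{p} C(p + 1, j) B_j m^(p + 1 - j),
but for small m direct computation is fastest:
1 + 8 + 27 + 64 + 125 + 216 = 441.

441


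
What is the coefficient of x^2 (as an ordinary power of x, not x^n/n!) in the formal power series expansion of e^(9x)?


The exponential series is e^y = sum_{k>=0} y^k / k!. Substituting y = 9x gives
e^(9x) = sum_{k>=0} 9^k x^k / k!.
So the coefficient of x^n is a^n/n! with a = 9, n = 2:
9^2 / 2! = 81/2 = 81/2

81/2


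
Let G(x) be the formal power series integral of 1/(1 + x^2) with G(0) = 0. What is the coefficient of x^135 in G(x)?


1/(1 + x^2) = sum_{j>=0} (-1)^j x^(2j). Integrating termwise with G(0) = 0:
G(x) = sum_{j>=0} (-1)^j x^(2j+1) / (2j+1) = arctan(x).
Only odd powers are nonzero. For x^135 write 135 = 2*67 + 1, giving
(-1)^67 / 135 = -1/135 = -1/135.

-1/135


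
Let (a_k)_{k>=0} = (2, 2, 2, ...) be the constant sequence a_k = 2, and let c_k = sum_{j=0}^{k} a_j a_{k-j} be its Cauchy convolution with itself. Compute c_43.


Since a_j = 2 for all j >= 0, the convolution sum becomes
c_k = sum_{j=0}^{k} 2 * 2 = 4 * (k + 1).
Equivalently, the generating function of (a_k) is 2/(1 - x) and its square is 4/(1 - x)^2 = sum_{k>=0} 4(k + 1) x^k.
For k = 43: 4 * 44 = 176.

176


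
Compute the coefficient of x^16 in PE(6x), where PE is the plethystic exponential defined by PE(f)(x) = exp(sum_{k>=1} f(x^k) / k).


With f(x) = 6x, the exponent is sum_{k>=1} 6 x^k / k = 6 * (-ln(1 - x)). Exponentiating:
PE(6x) = exp(-6 ln(1 - x)) = 1/(1 - x)^6.
By the negative binomial expansion, [x^n] 1/(1 - x)^6 = C(n + 5, 5).
For n = 16: C(21, 5) = 20349.

20349


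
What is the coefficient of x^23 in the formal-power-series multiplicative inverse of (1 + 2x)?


The inverse is 1/(1 + 2x). Apply the geometric identity 1/(1 - y) = sum_{k>=0} y^k with y = -2x:
1/(1 + 2x) = sum_{k>=0} (-2)^k x^k.
So the coefficient of x^23 is (-2)^23 = -8388608.

-8388608


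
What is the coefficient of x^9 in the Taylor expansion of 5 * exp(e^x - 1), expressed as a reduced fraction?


exp(e^x - 1) = sum_{k>=0} Bell_k x^k / k!, where Bell_k is the k-th Bell number.
So the coefficient of x^9 is 5 * Bell_9 / 9!.
Computing: Bell_9 = 21147 and 9! = 362880, giving
5 * 21147/362880 = 1007/3456.

1007/3456


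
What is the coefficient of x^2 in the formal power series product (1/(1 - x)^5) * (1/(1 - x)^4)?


Combine the factors: (1/(1 - x)^5) * (1/(1 - x)^4) = 1/(1 - x)^9.
Then use 1/(1 - x)^r = sum_{k>=0} C(k + r - 1, r - 1) x^k with r = 9 and k = 2:
C(10, 8) = 45.

45


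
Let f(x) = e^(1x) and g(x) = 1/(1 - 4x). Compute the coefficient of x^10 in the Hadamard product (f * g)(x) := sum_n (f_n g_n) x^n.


Expanding: f_k = 1^k/k! (from e^(1x)) and g_k = 4^k (from 1/(1 - 4x)). So the Hadamard coefficient (f * g)_k = 1^k 4^k / k! = (4)^k / k!.
For k = 10: 4^10/10! = 1048576/3628800 = 4096/14175.

4096/14175


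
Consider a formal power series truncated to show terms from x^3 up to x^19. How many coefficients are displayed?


From x^3 to x^19 inclusive, the count is 19 - 3 + 1 = 17.

17


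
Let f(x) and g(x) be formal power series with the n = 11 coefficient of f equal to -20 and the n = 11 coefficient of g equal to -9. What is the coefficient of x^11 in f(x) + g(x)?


Addition of formal power series is termwise.
The coefficient of x^11 in f + g = -20 + -9
= -29

-29


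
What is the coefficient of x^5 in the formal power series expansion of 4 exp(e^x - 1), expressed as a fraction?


exp(e^x - 1) is the exponential generating function for the Bell numbers Bell_k: exp(e^x - 1) = sum_{k>=0} Bell_k x^k / k!.
So the coefficient of x^5 in 4 exp(e^x - 1) is 4 Bell_5 / 5!.
Computing: Bell_5 = 52 and 5! = 120, giving
4 * 52/120 = 26/15.

26/15


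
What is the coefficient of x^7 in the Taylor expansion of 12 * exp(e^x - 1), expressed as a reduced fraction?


exp(e^x - 1) = sum_{k>=0} Bell_k x^k / k!, where Bell_k is the k-th Bell number.
So the coefficient of x^7 is 12 * Bell_7 / 7!.
Computing: Bell_7 = 877 and 7! = 5040, giving
12 * 877/5040 = 877/420.

877/420


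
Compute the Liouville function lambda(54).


The Liouville function is lambda(k) = (-1)^Omega(k), where Omega(k) counts the prime factors of k with multiplicity.
Factoring: 54 = 2 * 3 * 3 * 3, so Omega(54) = 4.
lambda(54) = (-1)^4 = 1.

1


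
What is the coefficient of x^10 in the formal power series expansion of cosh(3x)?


The Maclaurin series is cosh(t) = sum_{m>=0} t^(2m) / (2m)!, so substituting t = 3x, only even powers of x are nonzero, with coefficient of x^(2m) equal to 3^(2m) / (2m)!.
For x^10 the coefficient is 3^10/10! = 59049/3628800 = 729/44800.

729/44800


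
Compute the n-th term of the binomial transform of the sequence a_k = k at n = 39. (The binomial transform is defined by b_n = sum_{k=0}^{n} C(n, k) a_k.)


With a_k = k, b_n = sum_{k=0}^{n} C(n, k) k. Using k * C(n, k) = n * C(n-1, k-1) gives b_n = n * sum_{k>=1} C(n-1, k-1) = n * 2^(n-1).
For n = 39: 39 * 2^38 = 39 * 274877906944 = 10720238370816.

10720238370816


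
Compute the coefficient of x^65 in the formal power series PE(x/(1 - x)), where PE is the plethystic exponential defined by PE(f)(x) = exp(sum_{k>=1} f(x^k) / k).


For f(x) = x/(1 - x) we have
sum_{k>=1} f(x^k) / k = sum_{k>=1} (1/k) * x^k / (1 - x^k) = sum_{k, m >= 1} x^(k m) / k,
which after exponentiating simplifies to
PE(x/(1 - x)) = prod_{k>=1} 1 / (1 - x^k).
This is the generating function for the partition function p(n), so the coefficient of x^65 is p(65).
Computing p(65) by dynamic programming over parts 1, 2, ..., 65: p(65) = 2012558.

2012558


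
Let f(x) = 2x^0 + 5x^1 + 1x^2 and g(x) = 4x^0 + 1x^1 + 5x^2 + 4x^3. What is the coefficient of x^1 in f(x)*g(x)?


Cauchy product at x^1:
2*1 + 5*4
= 22

22


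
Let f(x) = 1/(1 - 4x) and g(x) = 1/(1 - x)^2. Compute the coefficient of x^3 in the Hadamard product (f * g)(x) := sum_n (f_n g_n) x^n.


f has coefficients f_k = 4^k. For g = 1/(1 - x)^2 the coefficient is g_k = C(k + 1, 1) = k + 1. The Hadamard coefficient is (f * g)_k = 4^k * (k + 1).
For k = 3: 4^3 * 4 = 64 * 4 = 256.

256


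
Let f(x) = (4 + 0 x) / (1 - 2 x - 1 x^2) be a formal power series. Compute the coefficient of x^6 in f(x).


Write f(x) = sum_{k>=0} a_k x^k. Multiplying both sides by 1 - 2 x - 1 x^2 gives
(1 - 2 x - 1 x^2) sum_{k>=0} a_k x^k = 4 + 0 x.
Matching coefficients:
 x^0: a_0 = 4
 x^1: a_1 - 2 a_0 = 0  =>  a_1 = 2*4 + 0 = 8
 x^k (k >= 2): a_k = 2 a_{k-1} + 1 a_{k-2}.
Iterating: a_2 = 20, a_3 = 48, a_4 = 116, a_5 = 280, a_6 = 676.
So the coefficient of x^6 is 676.

676


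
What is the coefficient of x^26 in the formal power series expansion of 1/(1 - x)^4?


The negative binomial / multiset identity is
1/(1 - x)^r = sum_{k>=0} C(k + r - 1, r - 1) x^k.
Here r = 4 and k = 26, so the coefficient is
C(26 + 3, 3) = C(29, 3)
= 3654

3654


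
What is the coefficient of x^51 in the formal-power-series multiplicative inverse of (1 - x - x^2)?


Let the inverse be f(x) = sum_{k>=0} a_k x^k. From f(x) * (1 - x - x^2) = 1 and matching coefficients:
 x^0: a_0 = 1.
 x^1: a_1 - a_0 = 0, so a_1 = 1.
 x^k (k >= 2): a_k - a_{k-1} - a_{k-2} = 0, i.e. a_k = a_{k-1} + a_{k-2}.
This is the Fibonacci-type recurrence shifted so that a_0 = a_1 = 1.
Iterating: a_0=1, a_1=1, a_2=2, a_3=3, a_4=5, a_5=8, a_6=13, a_7=21, a_8=34, a_9=55, ...
a_51 = 32951280099.

32951280099


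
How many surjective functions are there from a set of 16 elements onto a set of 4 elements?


By inclusion-exclusion on which target elements are missed, the number of surjections from an n-set onto a k-set is
surj(n, k) = sum_{j=0}^{k} (-1)^j C(k, j) (k - j)^n.
Equivalently surj(n, k) = k! * S(n, k), where S(n, k) is the Stirling number of the second kind.
For n = 16, k = 4:
S(16, 4) = 171798901, so
surj = 4! * 171798901 = 24 * 171798901 = 4123173624.

4123173624


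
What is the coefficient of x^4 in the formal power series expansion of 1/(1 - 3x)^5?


The general identity 1/(1 - c x)^r = sum_{k>=0} c^k C(k + r - 1, r - 1) x^k follows by substituting y = c x into 1/(1 - y)^r = sum_{k>=0} C(k + r - 1, r - 1) y^k.
For c = 3, r = 5, k = 4:
3^4 * C(8, 4) = 81 * 70 = 5670.

5670


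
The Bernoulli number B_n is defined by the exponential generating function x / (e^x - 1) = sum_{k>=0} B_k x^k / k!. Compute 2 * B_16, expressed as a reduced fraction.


Bernoulli numbers can also be computed recursively via B_0 = 1 and sum_{j=0}^{m} C(m+1, j) B_j = 0 for m >= 1. Odd-index Bernoulli numbers vanish for k >= 3.
Computing B_16 = -3617/510, so 2 * B_16 = 2 * -3617/510 = -3617/255.

-3617/255


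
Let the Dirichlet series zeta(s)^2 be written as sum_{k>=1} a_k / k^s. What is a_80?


The Dirichlet convolution of the constant function 1 with itself gives (1 * 1)(k) = sum_{d | k} 1 = d(k), the number of positive divisors of k.
Since zeta(s) = sum_{k>=1} 1/k^s, we have zeta(s)^2 = sum_{k>=1} d(k)/k^s, so a_k = d(k).
For k = 80: the divisors are 1, 2, 4, 5, 8, 10, 16, 20, 40, 80.
Count = 10.

10


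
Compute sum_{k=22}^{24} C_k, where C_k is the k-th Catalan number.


C_22 through C_24: 91482563640, 343059613650, 1289904147324
Sum = 91482563640 + 343059613650 + 1289904147324
= 1724446324614

1724446324614


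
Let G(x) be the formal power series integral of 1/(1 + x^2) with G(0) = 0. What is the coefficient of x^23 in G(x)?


1/(1 + x^2) = sum_{j>=0} (-1)^j x^(2j). Integrating termwise with G(0) = 0:
G(x) = sum_{j>=0} (-1)^j x^(2j+1) / (2j+1) = arctan(x).
Only odd powers are nonzero. For x^23 write 23 = 2*11 + 1, giving
(-1)^11 / 23 = -1/23 = -1/23.

-1/23


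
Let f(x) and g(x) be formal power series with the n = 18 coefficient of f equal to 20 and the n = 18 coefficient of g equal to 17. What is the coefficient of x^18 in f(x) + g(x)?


Addition of formal power series is termwise.
The coefficient of x^18 in f + g = 20 + 17
= 37

37


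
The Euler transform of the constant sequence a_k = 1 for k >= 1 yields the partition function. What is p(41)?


The Euler transform converts the sequence a_k = 1 into the number of integer partitions.
Using the recurrence or dynamic programming:
p(41) = 44583

44583


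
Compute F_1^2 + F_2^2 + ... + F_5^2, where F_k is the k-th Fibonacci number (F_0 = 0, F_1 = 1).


There is a standard identity sum_{k=0}^{N} F_k^2 = F_N * F_{N+1} (proved inductively from the telescoping relation F_k^2 = F_k F_{k+1} - F_{k-1} F_k). Then
sum_{k=1}^{5} F_k^2 = F_5 F_6 - F_0 F_1.
Computing: F_5 = 5, F_6 = 8, F_0 = 0, F_1 = 1.
Sum = 5 * 8 - 0 * 1 = 40.

40


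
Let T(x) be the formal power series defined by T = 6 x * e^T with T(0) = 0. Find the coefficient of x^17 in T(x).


Apply the Lagrange inversion formula: if T = 6 x * phi(T) with phi(t) = e^t, then
[x^n] T = 6^n * (1/n) [t^(n-1)] phi(t)^n = 6^n * (1/n) [t^(n-1)] e^(n t) = 6^n * (1/n) * n^(n-1) / (n-1)! = 6^n * n^(n-1) / n!.
When c = 1 this is the Cayley count of rooted labeled trees on n vertices, divided by n!.
For n = 17: 6^17 * 17^16 / 17! = 16926659444736 * 48661191875666868481/355687428096000 = 2028278625223237353130284/875875.

2028278625223237353130284/875875


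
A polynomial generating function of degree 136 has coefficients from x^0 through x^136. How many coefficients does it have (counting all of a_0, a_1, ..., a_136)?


A polynomial of degree 136 takes the form a_0 + a_1 x + ... + a_136 x^136.
The number of coefficients is 136 + 1 = 137.

137


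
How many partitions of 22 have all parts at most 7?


Using the generating function (1-x)^(-1)(1-x^2)^(-1)...(1-x^7)^(-1),
the coefficient of x^22 counts these restricted partitions.
Result = 522

522


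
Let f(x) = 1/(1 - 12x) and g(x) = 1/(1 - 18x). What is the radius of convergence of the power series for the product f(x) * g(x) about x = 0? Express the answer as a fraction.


The radius of 1/(1 - 12x) is 1/12 (nearest singularity at x = 1/12), and the radius of 1/(1 - 18x) is 1/18.
The product f(x)*g(x) = 1/((1 - 12x)(1 - 18x)) has singularities at both 1/12 and 1/18, so its radius of convergence is the distance to the nearest one:
min(1/12, 1/18) = 1/18.

1/18


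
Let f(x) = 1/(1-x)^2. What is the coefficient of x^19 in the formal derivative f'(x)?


Differentiate: d/dx [ 1/(1-x)^r ] = r / (1-x)^(r+1).
Here r = 2, so f'(x) = 2 / (1-x)^3.
The expansion of 1/(1-x)^(r+1) has coefficient of x^n equal to C(n+r, r).
So the coefficient of x^19 in f'(x) is
2 * C(21, 2) = 2 * 210 = 420

420


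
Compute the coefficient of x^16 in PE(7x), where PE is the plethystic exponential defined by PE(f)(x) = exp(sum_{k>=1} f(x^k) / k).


With f(x) = 7x, the exponent is sum_{k>=1} 7 x^k / k = 7 * (-ln(1 - x)). Exponentiating:
PE(7x) = exp(-7 ln(1 - x)) = 1/(1 - x)^7.
By the negative binomial expansion, [x^n] 1/(1 - x)^7 = C(n + 6, 6).
For n = 16: C(22, 6) = 74613.

74613


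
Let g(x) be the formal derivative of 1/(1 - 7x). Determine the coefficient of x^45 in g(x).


Differentiate termwise: d/dx sum_{k>=0} 7^k x^k = sum_{k>=1} k 7^k x^(k-1) = sum_{j>=0} (j+1) 7^(j+1) x^j.
Equivalently, d/dx [1/(1 - 7x)] = 7/(1 - 7x)^2.
For j = 45: 46 * 7^46 = 46 * 749048330965186233494494102694564493649 = 34456223224398566740746728723949966707854.

34456223224398566740746728723949966707854


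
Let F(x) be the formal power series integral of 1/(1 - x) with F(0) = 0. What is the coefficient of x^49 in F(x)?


1/(1 - x) = sum_{k>=0} x^k. Integrating termwise and using F(0) = 0 gives
F(x) = sum_{k>=0} x^(k+1) / (k+1) = sum_{m>=1} x^m / m = -ln(1 - x).
So the coefficient of x^49 is 1/49 = 1/49.

1/49


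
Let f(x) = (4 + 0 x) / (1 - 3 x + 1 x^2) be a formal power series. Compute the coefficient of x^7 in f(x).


Write f(x) = sum_{k>=0} a_k x^k. Multiplying both sides by 1 - 3 x + 1 x^2 gives
(1 - 3 x + 1 x^2) sum_{k>=0} a_k x^k = 4 + 0 x.
Matching coefficients:
 x^0: a_0 = 4
 x^1: a_1 - 3 a_0 = 0  =>  a_1 = 3*4 + 0 = 12
 x^k (k >= 2): a_k = 3 a_{k-1} - 1 a_{k-2}.
Iterating: a_2 = 32, a_3 = 84, a_4 = 220, a_5 = 576, a_6 = 1508, a_7 = 3948.
So the coefficient of x^7 is 3948.

3948


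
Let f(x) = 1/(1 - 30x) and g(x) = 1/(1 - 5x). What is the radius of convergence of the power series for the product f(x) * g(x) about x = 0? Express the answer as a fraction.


The radius of 1/(1 - 30x) is 1/30 (nearest singularity at x = 1/30), and the radius of 1/(1 - 5x) is 1/5.
The product f(x)*g(x) = 1/((1 - 30x)(1 - 5x)) has singularities at both 1/30 and 1/5, so its radius of convergence is the distance to the nearest one:
min(1/30, 1/5) = 1/30.

1/30


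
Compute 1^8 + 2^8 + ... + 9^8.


This power sum has a closed form given by Faulhaber's formula
sum_{k=1}^{m} k^p = (1 / (p + 1)) * sum_{j=0}^{p} C(p + 1, j) B_j m^(p + 1 - j),
but for small m direct computation is fastest:
1 + 256 + 6561 + 65536 + 390625 + 1679616 + 5764801 + 16777216 + 43046721 = 67731333.

67731333


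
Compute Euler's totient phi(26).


phi(n) counts integers in [1, n] coprime to n. Using the multiplicative formula phi(n) = n * prod_{p | n} (1 - 1/p):
26 = 2 * 13, so
phi(26) = 26 * (1 - 1/2) * (1 - 1/13) = 12.

12


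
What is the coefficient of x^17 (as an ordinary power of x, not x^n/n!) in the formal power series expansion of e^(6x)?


The exponential series is e^y = sum_{k>=0} y^k / k!. Substituting y = 6x gives
e^(6x) = sum_{k>=0} 6^k x^k / k!.
So the coefficient of x^n is a^n/n! with a = 6, n = 17:
6^17 / 17! = 16926659444736/355687428096000 = 708588/14889875

708588/14889875


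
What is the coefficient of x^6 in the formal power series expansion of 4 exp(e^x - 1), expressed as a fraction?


exp(e^x - 1) is the exponential generating function for the Bell numbers Bell_k: exp(e^x - 1) = sum_{k>=0} Bell_k x^k / k!.
So the coefficient of x^6 in 4 exp(e^x - 1) is 4 Bell_6 / 6!.
Computing: Bell_6 = 203 and 6! = 720, giving
4 * 203/720 = 203/180.

203/180


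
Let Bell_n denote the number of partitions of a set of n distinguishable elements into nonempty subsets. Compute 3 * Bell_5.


Bell_5 can be computed from the Bell triangle or from Dobinski's identity Bell_n = (1/e) * sum_{k>=0} k^n / k!.
Computing Bell_5 = 52.
Then 3 * 52 = 156.

156


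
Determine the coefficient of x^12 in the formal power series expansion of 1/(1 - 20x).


The geometric series identity gives 1/(1 - c x) = sum_{k>=0} c^k x^k, so the coefficient of x^k is c^k.
Here c = 20 and k = 12.
Computing: 20^12 = 4096000000000000

4096000000000000


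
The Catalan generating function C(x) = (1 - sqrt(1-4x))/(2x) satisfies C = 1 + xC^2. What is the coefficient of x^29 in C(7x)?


Substituting x -> 7x scales the n-th coefficient by 7^n, so [x^29] C(7x) = 7^29 * C_29.
C_29 = C(2*29, 29)/(30) = 30067266499541040/30 = 1002242216651368.
So 7^29 * 1002242216651368 = 3219905755813179726837607 * 1002242216651368 = 3227125482114699703784517164127870396376.

3227125482114699703784517164127870396376


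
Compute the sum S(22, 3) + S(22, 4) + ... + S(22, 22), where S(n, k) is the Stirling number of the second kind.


By definition, S(n, k) counts partitions of an n-set into exactly k nonempty blocks.
Computing row n = 22 for k = 3..22:
S(22, k): 5228079450, 727778623825, 19137821912055, 163305339345225, 602762379967440, 1142399079991620, 1241963303533920, 835143799377954, 366282500870286, 108823356051137, 22496861868481, 3295165281331, 345615943200, 26046574004, 1404142047, 53374629, 1389850, 23485, 231, 1
Sum = 4506715736350171.

4506715736350171


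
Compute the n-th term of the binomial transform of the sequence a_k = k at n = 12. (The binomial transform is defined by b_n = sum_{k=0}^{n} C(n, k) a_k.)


With a_k = k, b_n = sum_{k=0}^{n} C(n, k) k. Using k * C(n, k) = n * C(n-1, k-1) gives b_n = n * sum_{k>=1} C(n-1, k-1) = n * 2^(n-1).
For n = 12: 12 * 2^11 = 12 * 2048 = 24576.

24576


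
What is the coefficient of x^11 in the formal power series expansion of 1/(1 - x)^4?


The expansion 1/(1 - x)^r = sum_{k>=0} C(k + r - 1, r - 1) x^k follows from the multiset / negative-binomial theorem (or from repeated differentiation of the geometric series).
For r = 4 and k = 11:
C(14, 3) = 87178291200 / (6 * 39916800) = 364.

364


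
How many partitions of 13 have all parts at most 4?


Using the generating function (1-x)^(-1)(1-x^2)^(-1)...(1-x^4)^(-1),
the coefficient of x^13 counts these restricted partitions.
Result = 39

39


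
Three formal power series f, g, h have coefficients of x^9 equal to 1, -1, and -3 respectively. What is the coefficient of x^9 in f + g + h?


Series addition is componentwise:
1 + -1 + -3
= -3

-3


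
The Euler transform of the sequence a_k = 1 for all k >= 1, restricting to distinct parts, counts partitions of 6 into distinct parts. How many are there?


Partitions of 6 into distinct parts can be computed via generating function.
Product (1+x)(1+x^2)(1+x^3)...
The coefficient of x^6 = 4

4


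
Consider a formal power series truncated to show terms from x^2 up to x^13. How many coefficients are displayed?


From x^2 to x^13 inclusive, the count is 13 - 2 + 1 = 12.

12


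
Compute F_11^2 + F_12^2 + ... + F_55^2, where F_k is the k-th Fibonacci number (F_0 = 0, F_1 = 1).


There is a standard identity sum_{k=0}^{N} F_k^2 = F_N * F_{N+1} (proved inductively from the telescoping relation F_k^2 = F_k F_{k+1} - F_{k-1} F_k). Then
sum_{k=11}^{55} F_k^2 = F_55 F_56 - F_10 F_11.
Computing: F_55 = 139583862445, F_56 = 225851433717, F_10 = 55, F_11 = 89.
Sum = 139583862445 * 225851433717 - 55 * 89 = 31525215456959763053170.

31525215456959763053170


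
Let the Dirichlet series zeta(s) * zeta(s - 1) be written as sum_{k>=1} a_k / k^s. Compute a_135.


Convolution gives a_k = sum_{d | k} d * 1 = sum_{d | k} d = sigma(k), the sum of positive divisors of k.
For k = 135, the divisors are 1, 3, 5, 9, 15, 27, 45, 135, so
sigma(135) = 1 + 3 + 5 + 9 + 15 + 27 + 45 + 135 = 240.

240


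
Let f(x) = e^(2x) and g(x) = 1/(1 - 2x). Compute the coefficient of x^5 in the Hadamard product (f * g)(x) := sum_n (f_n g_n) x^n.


Expanding: f_k = 2^k/k! (from e^(2x)) and g_k = 2^k (from 1/(1 - 2x)). So the Hadamard coefficient (f * g)_k = 2^k 2^k / k! = (4)^k / k!.
For k = 5: 4^5/5! = 1024/120 = 128/15.

128/15


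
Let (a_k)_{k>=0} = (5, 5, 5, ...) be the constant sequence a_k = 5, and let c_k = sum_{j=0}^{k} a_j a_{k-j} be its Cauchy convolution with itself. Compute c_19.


Since a_j = 5 for all j >= 0, the convolution sum becomes
c_k = sum_{j=0}^{k} 5 * 5 = 25 * (k + 1).
Equivalently, the generating function of (a_k) is 5/(1 - x) and its square is 25/(1 - x)^2 = sum_{k>=0} 25(k + 1) x^k.
For k = 19: 25 * 20 = 500.

500


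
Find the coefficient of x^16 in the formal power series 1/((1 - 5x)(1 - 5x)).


By partial fractions or Cauchy convolution:
The coefficient equals sum_{k=0}^{16} 5^k * 5^(16-k).
= 2593994140625

2593994140625


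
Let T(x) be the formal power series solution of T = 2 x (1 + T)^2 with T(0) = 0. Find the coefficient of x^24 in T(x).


Apply the Lagrange inversion formula: if T = 2 x * phi(T) with phi(t) = (1 + t)^2, then [x^n] T = 2^n * (1/n) [t^(n-1)] phi(t)^n = 2^n * (1/n) [t^(n-1)] (1 + t)^(2n) = 2^n * (1/n) C(2n, n-1).
Using the identity C(2n, n-1) = C(2n, n) * n / (n+1), the unscaled factor equals C(2n, n) / (n+1) = C_n, the n-th Catalan number.
For n = 24: C_24 = C(48, 24) / 25 = 32247603683100/25 = 1289904147324.
With the 2^24 = 16777216 factor, the coefficient is 16777216 * 1289904147324 = 21641000498950569984.

21641000498950569984


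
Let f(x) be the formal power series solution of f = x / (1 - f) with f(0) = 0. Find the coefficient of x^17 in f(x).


Apply Lagrange inversion: f = x * phi(f) with phi(t) = 1/(1 - t), so
[x^n] f = (1/n) [t^(n-1)] phi(t)^n = (1/n) [t^(n-1)] (1 - t)^(-n) = (1/n) C(2n - 2, n - 1) = C_{n-1}.
For n = 17: C_16 = C(32, 16) / 17 = 601080390/17 = 35357670 = 35357670.

35357670


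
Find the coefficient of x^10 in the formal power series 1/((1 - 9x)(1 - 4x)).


By partial fractions or Cauchy convolution:
The coefficient equals sum_{k=0}^{10} 9^k * 4^(10-k).
= 6275373061

6275373061


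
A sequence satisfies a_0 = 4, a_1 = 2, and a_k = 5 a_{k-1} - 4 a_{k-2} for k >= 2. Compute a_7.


The characteristic equation is t^2 - 5 t + 4 = 0, with roots r_1 = 4 and r_2 = 1 (so c_1 = r_1 + r_2, c_2 = -r_1 r_2 as required).
One can use the closed form a_n = A r_1^n + B r_2^n, but direct iteration is more reliable:
a_0 = 4, a_1 = 2, a_2 = -6, a_3 = -38, a_4 = -166, a_5 = -678, a_6 = -2726, a_7 = -10918.
So a_7 = -10918.

-10918


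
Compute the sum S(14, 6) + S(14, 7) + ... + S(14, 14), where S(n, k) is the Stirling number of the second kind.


By definition, S(n, k) counts partitions of an n-set into exactly k nonempty blocks.
Computing row n = 14 for k = 6..14:
S(14, k): 63436373, 49329280, 20912320, 5135130, 752752, 66066, 3367, 91, 1
Sum = 139635380.

139635380


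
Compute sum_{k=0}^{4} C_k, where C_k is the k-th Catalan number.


C_0 through C_4: 1, 1, 2, 5, 14
Sum = 1 + 1 + 2 + 5 + 14
= 23

23


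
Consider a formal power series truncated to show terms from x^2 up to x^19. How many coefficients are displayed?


From x^2 to x^19 inclusive, the count is 19 - 2 + 1 = 18.

18


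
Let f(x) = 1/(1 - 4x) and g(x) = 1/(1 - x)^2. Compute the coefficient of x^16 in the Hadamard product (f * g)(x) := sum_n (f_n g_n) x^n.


f has coefficients f_k = 4^k. For g = 1/(1 - x)^2 the coefficient is g_k = C(k + 1, 1) = k + 1. The Hadamard coefficient is (f * g)_k = 4^k * (k + 1).
For k = 16: 4^16 * 17 = 4294967296 * 17 = 73014444032.

73014444032


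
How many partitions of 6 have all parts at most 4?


Using the generating function (1-x)^(-1)(1-x^2)^(-1)...(1-x^4)^(-1),
the coefficient of x^6 counts these restricted partitions.
Result = 9

9


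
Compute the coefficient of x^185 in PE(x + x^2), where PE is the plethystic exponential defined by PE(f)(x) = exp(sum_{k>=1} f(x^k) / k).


With f(x) = x + x^2, the exponent is sum_{k>=1} (x^k + x^(2k)) / k = -ln(1 - x) - ln(1 - x^2). Exponentiating:
PE(x + x^2) = 1 / ((1 - x)(1 - x^2)).
This is the generating function for partitions of n into parts of size 1 or 2. The number of 2's can be any j in 0..92, and the rest are 1's, so
[x^185] = floor(185/2) + 1 = 93.

93


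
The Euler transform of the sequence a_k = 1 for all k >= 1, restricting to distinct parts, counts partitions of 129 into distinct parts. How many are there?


Partitions of 129 into distinct parts can be computed via generating function.
Product (1+x)(1+x^2)(1+x^3)...
The coefficient of x^129 = 4322816

4322816


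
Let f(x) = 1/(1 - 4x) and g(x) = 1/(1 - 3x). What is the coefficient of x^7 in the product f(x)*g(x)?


The coefficient of x^n in f*g is the Cauchy product: sum_{k=0}^{n} a^k * b^(n-k).
With a=4, b=3, n=7:
sum_{k=0}^{7} 4^k * 3^(7-k)
= 58975

58975


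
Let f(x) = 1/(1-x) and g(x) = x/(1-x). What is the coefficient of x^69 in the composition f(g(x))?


First simplify the composition: f(g(x)) = 1/(1 - x/(1-x)) = (1-x)/((1-x) - x) = (1-x)/(1-2x).
Now extract the coefficient. Write (1-x)/(1-2x) = 1/(1-2x) - x/(1-2x).
The coefficient of x^n in 1/(1-2x) is 2^n, and in x/(1-2x) is 2^(n-1) (for n >= 1).
So the coefficient of x^69 is 2^69 - 2^68 = 590295810358705651712 - 295147905179352825856 = 295147905179352825856.

295147905179352825856


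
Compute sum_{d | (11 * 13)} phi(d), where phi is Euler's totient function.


First, 11 * 13 = 143. One classical identity is sum_{d | n} phi(d) = n (each k in [1, n] has a unique gcd with n, and among the k's with gcd(k, n) = n/d there are phi(d) of them). So the sum equals 143. We also verify directly:
Divisors of 143: 1, 11, 13, 143.
phi values: 1, 10, 12, 120.
Sum = 143.

143


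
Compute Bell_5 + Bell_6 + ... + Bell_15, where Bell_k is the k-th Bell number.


Recall Bell_k counts set partitions of a k-set (with Bell_0 = 1 by convention).
Bell_5 through Bell_15: 52, 203, 877, 4140, 21147, 115975, 678570, 4213597, 27644437, 190899322, 1382958545
Sum = 52 + 203 + 877 + 4140 + 21147 + 115975 + 678570 + 4213597 + 27644437 + 190899322 + 1382958545 = 1606536865.

1606536865


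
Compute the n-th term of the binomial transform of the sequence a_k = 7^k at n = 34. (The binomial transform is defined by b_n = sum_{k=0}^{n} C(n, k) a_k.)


With a_k = 7^k, b_n = sum_{k=0}^{n} C(n, k) 7^k = (1 + 7)^n by the binomial theorem.
For n = 34: (1 + 7)^34 = 8^34 = 5070602400912917605986812821504.

5070602400912917605986812821504


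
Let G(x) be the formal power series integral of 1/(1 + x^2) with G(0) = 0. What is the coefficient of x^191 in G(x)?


1/(1 + x^2) = sum_{j>=0} (-1)^j x^(2j). Integrating termwise with G(0) = 0:
G(x) = sum_{j>=0} (-1)^j x^(2j+1) / (2j+1) = arctan(x).
Only odd powers are nonzero. For x^191 write 191 = 2*95 + 1, giving
(-1)^95 / 191 = -1/191 = -1/191.

-1/191


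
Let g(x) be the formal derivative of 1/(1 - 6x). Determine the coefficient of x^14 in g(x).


Differentiate termwise: d/dx sum_{k>=0} 6^k x^k = sum_{k>=1} k 6^k x^(k-1) = sum_{j>=0} (j+1) 6^(j+1) x^j.
Equivalently, d/dx [1/(1 - 6x)] = 6/(1 - 6x)^2.
For j = 14: 15 * 6^15 = 15 * 470184984576 = 7052774768640.

7052774768640
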